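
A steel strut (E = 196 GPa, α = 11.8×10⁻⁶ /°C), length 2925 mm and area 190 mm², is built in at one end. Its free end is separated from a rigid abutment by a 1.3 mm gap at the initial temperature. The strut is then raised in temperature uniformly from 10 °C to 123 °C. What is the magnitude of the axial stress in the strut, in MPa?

σ ≈ 174 MPa (compressive)

Free thermal elongation = αΔT L = 11.8×10⁻⁶ × 113 × 2925 = 3.9 mm.
The gap closes (δ_free > 1.3 mm) and the wall then resists a further 3.9 − 1.3 = 2.6 mm of expansion.
So σ = E(δ_free − g)/L = 196×10³ × 2.6/2925 = 174.2 MPa.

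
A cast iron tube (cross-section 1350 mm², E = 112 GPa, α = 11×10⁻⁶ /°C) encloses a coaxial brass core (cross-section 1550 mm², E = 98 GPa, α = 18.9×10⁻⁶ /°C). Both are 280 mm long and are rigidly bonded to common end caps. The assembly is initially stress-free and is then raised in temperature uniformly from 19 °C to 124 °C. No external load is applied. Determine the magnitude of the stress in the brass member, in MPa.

Equilibrium of a rigid end plate with no external load gives equal and opposite internal forces ±P in the two members. Since α_{brass} > α_{cast iron}, heating drives the brass into compression and the cast iron into tension.
Setting the final lengths equal and cancelling L: (α₁ − α₂)ΔT = P/(A₁E₁) + P/(A₂E₂).
|α₁ − α₂|·ΔT = 7.9×10⁻⁶ × 105 = 0.0008295.
1/(A₁E₁) + 1/(A₂E₂) = 1/(1350×112×10³) + 1/(1550×98×10³) = 1.32×10⁻⁸ N⁻¹.
So P = 0.0008295 / 1.32×10⁻⁸ = 62.86 kN.
σ_{brass} = P/A₂ = 62860/1550 = 40.55 MPa, compressive.

σ ≈ 40.6 MPa (compressive)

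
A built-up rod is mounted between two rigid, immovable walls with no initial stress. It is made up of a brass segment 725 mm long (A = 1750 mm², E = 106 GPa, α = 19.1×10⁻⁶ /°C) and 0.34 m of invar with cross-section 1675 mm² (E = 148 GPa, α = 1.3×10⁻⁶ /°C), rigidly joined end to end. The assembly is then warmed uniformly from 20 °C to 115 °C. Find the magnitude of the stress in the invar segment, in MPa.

With the walls removed the bar would change length by δ_free = Σ αᵢΔT Lᵢ = 19.1×10⁻⁶×95×725 + 1.3×10⁻⁶×95×340 = 1.358 mm.
The rigid supports impose zero overall length change; the single axial force P common to all segments must satisfy P Σ Lᵢ/(AᵢEᵢ) = δ_free.
Σ Lᵢ/(AᵢEᵢ) = 725/(1750×106×10³) + 340/(1675×148×10³) = 5.28×10⁻⁶ mm/N.
Hence P = δ_free / Σ(L/AE) = 1.358/5.28×10⁻⁶ = 257.1 kN (compressive).
σ_{invar} = P / A = 257100 / 1675 = 153.5 MPa.

σ ≈ 153 MPa (compressive)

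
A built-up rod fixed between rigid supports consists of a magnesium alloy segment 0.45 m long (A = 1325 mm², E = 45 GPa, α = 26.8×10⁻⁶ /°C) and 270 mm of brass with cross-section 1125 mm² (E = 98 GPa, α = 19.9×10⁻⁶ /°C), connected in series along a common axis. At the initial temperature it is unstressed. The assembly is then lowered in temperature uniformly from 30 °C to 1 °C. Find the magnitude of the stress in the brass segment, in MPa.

With the walls removed the bar would change length by δ_free = Σ αᵢΔT Lᵢ = 26.8×10⁻⁶×29×450 + 19.9×10⁻⁶×29×270 = 0.5056 mm.
Since the ends are fixed, an axial force P builds up, equal in every segment, with P · Σ Lᵢ/(AᵢEᵢ) = δ_free.
The series flexibility is Σ Lᵢ/(AᵢEᵢ) = 450/(1325×45×10³) + 270/(1125×98×10³) = 9.996×10⁻⁶ mm/N.
P = 0.5056 / 9.996×10⁻⁶ = 50580 N = 50.58 kN, tensile.
σ_{brass} = P / A = 50580 / 1125 = 44.96 MPa.

σ ≈ 45 MPa (tensile)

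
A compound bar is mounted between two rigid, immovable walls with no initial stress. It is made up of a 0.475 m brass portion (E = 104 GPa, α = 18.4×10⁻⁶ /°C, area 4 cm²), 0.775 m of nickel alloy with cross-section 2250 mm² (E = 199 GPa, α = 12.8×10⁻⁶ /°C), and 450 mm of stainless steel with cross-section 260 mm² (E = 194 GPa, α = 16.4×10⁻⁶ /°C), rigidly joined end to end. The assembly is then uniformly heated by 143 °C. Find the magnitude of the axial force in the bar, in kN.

P ≈ 169 kN (compressive)

Free thermal expansion of the whole bar: Σ αᵢΔT Lᵢ = 18.4×10⁻⁶×143×475 + 12.8×10⁻⁶×143×775 + 16.4×10⁻⁶×143×450 = 3.724 mm.
The walls prevent any net length change, so an axial force P (same in every segment) develops. Compatibility: P · Σ Lᵢ/(AᵢEᵢ) = δ_free.
Σ Lᵢ/(AᵢEᵢ) = 475/(400×104×10³) + 775/(2250×199×10³) + 450/(260×194×10³) = 2.207×10⁻⁵ mm/N.
Hence P = δ_free / Σ(L/AE) = 3.724/2.207×10⁻⁵ = 168.7 kN (compressive).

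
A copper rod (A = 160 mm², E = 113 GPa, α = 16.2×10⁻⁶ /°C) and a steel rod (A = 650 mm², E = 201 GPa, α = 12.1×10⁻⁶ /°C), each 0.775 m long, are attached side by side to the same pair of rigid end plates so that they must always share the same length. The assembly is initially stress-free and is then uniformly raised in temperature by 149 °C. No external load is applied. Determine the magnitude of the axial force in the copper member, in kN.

P ≈ 9.7 kN (compressive in the copper)

Both members must finish at the same length. With the larger α, the copper tends to over-expand; the plates restrain it, putting the copper in compression and the steel in tension. With no external load the two internal forces are equal and opposite, magnitude P.
Equating the net (thermal + elastic) strains gives |α₁ − α₂|·ΔT = P·[1/(A₁E₁) + 1/(A₂E₂)].
|α₁ − α₂|·ΔT = 4.1×10⁻⁶ × 149 = 0.0006109.
1/(A₁E₁) + 1/(A₂E₂) = 1/(160×113×10³) + 1/(650×201×10³) = 6.296×10⁻⁸ N⁻¹.
P = 0.0006109 / 6.296×10⁻⁸ = 9702 N = 9.702 kN.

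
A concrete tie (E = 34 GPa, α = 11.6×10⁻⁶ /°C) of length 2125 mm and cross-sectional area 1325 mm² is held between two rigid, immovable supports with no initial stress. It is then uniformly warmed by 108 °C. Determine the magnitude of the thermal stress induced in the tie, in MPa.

σ ≈ 42.6 MPa (compressive)

Because both ends are immovable the net strain is zero, and the suppressed thermal strain is αΔT = 11.6×10⁻⁶ × 108 = 1252.8×10⁻⁶.
Hence σ = E·αΔT = 34×10³ × 1252.8×10⁻⁶ = 42.6 MPa, compressive.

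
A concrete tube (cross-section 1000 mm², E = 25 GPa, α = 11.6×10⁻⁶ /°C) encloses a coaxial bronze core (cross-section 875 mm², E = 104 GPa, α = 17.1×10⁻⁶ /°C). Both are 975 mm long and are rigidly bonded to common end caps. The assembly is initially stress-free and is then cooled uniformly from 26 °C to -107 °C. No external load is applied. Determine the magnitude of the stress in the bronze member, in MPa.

Both members must finish at the same length. With the larger α, the bronze tends to over-contract; the plates restrain it, putting the bronze in tension and the concrete in compression. With no external load the two internal forces are equal and opposite, magnitude P.
Equating the net (thermal + elastic) strains gives |α₁ − α₂|·ΔT = P·[1/(A₁E₁) + 1/(A₂E₂)].
|α₁ − α₂|·ΔT = 5.5×10⁻⁶ × 133 = 0.0007315.
1/(A₁E₁) + 1/(A₂E₂) = 1/(1000×25×10³) + 1/(875×104×10³) = 5.099×10⁻⁸ N⁻¹.
So P = 0.0007315 / 5.099×10⁻⁸ = 14.35 kN.
σ_{bronze} = P/A₂ = 14350/875 = 16.4 MPa, tensile.

σ ≈ 16.4 MPa (tensile)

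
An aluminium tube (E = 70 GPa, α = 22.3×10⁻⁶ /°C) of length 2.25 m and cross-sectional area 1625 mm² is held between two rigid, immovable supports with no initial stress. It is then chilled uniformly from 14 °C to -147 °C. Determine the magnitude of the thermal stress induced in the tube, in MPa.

The supports are rigid, so the total axial strain is zero. The restrained thermal strain is ε = αΔT = 22.3×10⁻⁶ × 161 = 3590.3×10⁻⁶.
The stress required to suppress this strain is σ = Eε = 70×10³ × 3590.3×10⁻⁶ = 251.3 MPa, tensile since the tube is trying to contract.

σ ≈ 251 MPa (tensile)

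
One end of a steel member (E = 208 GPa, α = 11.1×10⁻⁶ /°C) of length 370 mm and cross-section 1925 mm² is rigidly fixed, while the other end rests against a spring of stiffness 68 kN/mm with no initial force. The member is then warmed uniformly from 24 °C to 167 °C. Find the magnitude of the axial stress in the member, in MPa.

σ ≈ 19.5 MPa (compressive)

If the spring were absent the member would lengthen by αΔT L = 11.1×10⁻⁶ × 143 × 370 = 0.5873 mm.
With a force P in the spring, the elastic change of the member is PL/(AE) and that of the spring is P/k; compatibility requires their sum to equal δ_free.
P [ L/(AE) + 1/k ] = δ_free → P [ 370/(1925×208×10³) + 1/(68×10³) ] = 0.5873.
P = 0.5873 / 1.563×10⁻⁵ = 37580 N.
σ = P/A = 37580/1925 = 19.52 MPa.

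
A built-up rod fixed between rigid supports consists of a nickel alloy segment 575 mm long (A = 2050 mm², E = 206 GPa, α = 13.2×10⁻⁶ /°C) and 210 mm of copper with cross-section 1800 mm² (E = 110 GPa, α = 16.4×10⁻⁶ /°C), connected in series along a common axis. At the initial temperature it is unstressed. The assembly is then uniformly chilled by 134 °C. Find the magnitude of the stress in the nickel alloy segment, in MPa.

σ ≈ 298 MPa (tensile)

If the supports were absent, the total length change would be Σ αᵢΔT Lᵢ = 13.2×10⁻⁶×134×575 + 16.4×10⁻⁶×134×210 = 1.479 mm.
Since the ends are fixed, an axial force P builds up, equal in every segment, with P · Σ Lᵢ/(AᵢEᵢ) = δ_free.
The series flexibility is Σ Lᵢ/(AᵢEᵢ) = 575/(2050×206×10³) + 210/(1800×110×10³) = 2.422×10⁻⁶ mm/N.
Hence P = δ_free / Σ(L/AE) = 1.479/2.422×10⁻⁶ = 610.4 kN (tensile).
σ_{nickel alloy} = P / A = 610400 / 2050 = 297.8 MPa.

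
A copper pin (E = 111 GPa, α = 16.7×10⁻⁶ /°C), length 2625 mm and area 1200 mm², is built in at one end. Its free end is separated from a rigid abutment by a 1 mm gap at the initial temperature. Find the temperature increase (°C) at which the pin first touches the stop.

Contact occurs when the free expansion equals the gap: αΔT L = 1 mm.
ΔT = 1 / (16.7×10⁻⁶ × 2625) = 22.81 °C.

ΔT ≈ 22.8 °C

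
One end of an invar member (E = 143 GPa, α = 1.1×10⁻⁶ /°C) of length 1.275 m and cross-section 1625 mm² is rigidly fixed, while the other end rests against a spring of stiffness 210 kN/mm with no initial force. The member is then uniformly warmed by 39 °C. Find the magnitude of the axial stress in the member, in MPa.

σ ≈ 3.28 MPa (compressive)

Free thermal expansion: δ_free = αΔT L = 1.1×10⁻⁶ × 39 × 1275 = 0.0547 mm.
Let P be the compressive force at the spring. The member shortens elastically by PL/(AE) and the spring compresses by P/k; together these equal δ_free.
P [ L/(AE) + 1/k ] = δ_free → P [ 1275/(1625×143×10³) + 1/(210×10³) ] = 0.0547.
P = 0.0547 / 1.025×10⁻⁵ = 5337 N.
σ = P/A = 5337/1625 = 3.284 MPa.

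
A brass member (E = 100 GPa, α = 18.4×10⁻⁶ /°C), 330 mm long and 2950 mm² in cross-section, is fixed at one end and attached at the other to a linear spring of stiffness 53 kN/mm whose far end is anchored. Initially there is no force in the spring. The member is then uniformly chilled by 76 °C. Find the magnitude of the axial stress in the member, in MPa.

If the spring were absent the member would shorten by αΔT L = 18.4×10⁻⁶ × 76 × 330 = 0.4615 mm.
With a force P in the spring, the elastic change of the member is PL/(AE) and that of the spring is P/k; compatibility requires their sum to equal δ_free.
P [ L/(AE) + 1/k ] = δ_free → P [ 330/(2950×100×10³) + 1/(53×10³) ] = 0.4615.
P = 0.4615 / 1.999×10⁻⁵ = 23090 N.
σ = P/A = 23090/2950 = 7.827 MPa.

σ ≈ 7.83 MPa (tensile)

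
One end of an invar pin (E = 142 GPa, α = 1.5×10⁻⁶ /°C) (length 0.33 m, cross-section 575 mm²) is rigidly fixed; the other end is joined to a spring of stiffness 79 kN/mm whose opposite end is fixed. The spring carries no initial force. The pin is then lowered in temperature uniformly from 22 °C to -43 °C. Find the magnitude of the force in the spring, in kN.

If the spring were absent the pin would shorten by αΔT L = 1.5×10⁻⁶ × 65 × 330 = 0.03218 mm.
With a force P in the spring, the elastic change of the pin is PL/(AE) and that of the spring is P/k; compatibility requires their sum to equal δ_free.
P [ L/(AE) + 1/k ] = δ_free → P [ 330/(575×142×10³) + 1/(79×10³) ] = 0.03218.
P = 0.03218 / 1.67×10⁻⁵ = 1927 N.

P ≈ 1.93 kN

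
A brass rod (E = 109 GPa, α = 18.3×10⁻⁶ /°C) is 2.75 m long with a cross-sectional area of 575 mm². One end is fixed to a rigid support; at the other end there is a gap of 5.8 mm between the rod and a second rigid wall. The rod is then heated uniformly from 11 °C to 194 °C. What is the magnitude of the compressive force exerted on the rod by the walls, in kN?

P ≈ 77.7 kN

If the wall were absent the rod would grow by αΔT L = 18.3×10⁻⁶ × 183 × 2750 = 9.209 mm.
After closing the 5.8 mm clearance, 9.209 − 5.8 = 3.409 mm of expansion remains to be suppressed by the wall.
That suppressed elongation corresponds to σ = E·Δ/L = 109×10³ × 3.409/2750 = 135.1 MPa.
Force on the wall = σA = 135.1 × 575 mm² = 77.71 kN.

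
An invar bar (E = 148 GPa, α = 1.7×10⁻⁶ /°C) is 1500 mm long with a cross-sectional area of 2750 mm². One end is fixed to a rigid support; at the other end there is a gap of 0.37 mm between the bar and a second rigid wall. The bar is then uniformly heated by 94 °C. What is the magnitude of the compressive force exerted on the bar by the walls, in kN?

Unrestrained expansion: δ_free = αΔT L = 1.7×10⁻⁶ × 94 × 1500 = 0.2397 mm.
Since δ_free = 0.24 mm is less than the 0.37 mm gap, the bar never touches the wall. No axial force develops.

P ≈ 0 kN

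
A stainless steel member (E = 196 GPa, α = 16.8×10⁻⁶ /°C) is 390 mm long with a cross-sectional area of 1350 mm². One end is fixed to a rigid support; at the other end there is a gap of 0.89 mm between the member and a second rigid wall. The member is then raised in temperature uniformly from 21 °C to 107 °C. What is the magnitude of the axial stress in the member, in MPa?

σ ≈ 0 MPa

Unrestrained expansion: δ_free = αΔT L = 16.8×10⁻⁶ × 86 × 390 = 0.5635 mm.
Since δ_free = 0.563 mm is less than the 0.89 mm gap, the member never touches the wall. No axial force develops.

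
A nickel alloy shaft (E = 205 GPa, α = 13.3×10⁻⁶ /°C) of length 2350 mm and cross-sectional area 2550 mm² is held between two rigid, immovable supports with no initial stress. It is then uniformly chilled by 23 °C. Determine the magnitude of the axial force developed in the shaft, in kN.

With zero net strain, σ = E·αΔT = 205 GPa × 13.3×10⁻⁶ × 23 = 62.71 MPa.
Then P = σA = 62.71 × 2550 mm² = 159.9 kN, tensile.

P ≈ 160 kN (tensile)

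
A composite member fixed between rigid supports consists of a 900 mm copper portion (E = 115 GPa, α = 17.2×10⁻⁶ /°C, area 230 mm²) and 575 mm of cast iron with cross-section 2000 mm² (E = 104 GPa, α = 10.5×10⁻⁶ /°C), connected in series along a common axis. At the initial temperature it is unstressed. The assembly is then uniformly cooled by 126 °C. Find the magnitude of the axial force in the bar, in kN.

With the walls removed the bar would change length by δ_free = Σ αᵢΔT Lᵢ = 17.2×10⁻⁶×126×900 + 10.5×10⁻⁶×126×575 = 2.711 mm.
The rigid supports impose zero overall length change; the single axial force P common to all segments must satisfy P Σ Lᵢ/(AᵢEᵢ) = δ_free.
Σ Lᵢ/(AᵢEᵢ) = 900/(230×115×10³) + 575/(2000×104×10³) = 3.679×10⁻⁵ mm/N.
P = 2.711 / 3.679×10⁻⁵ = 73690 N = 73.69 kN, tensile.

P ≈ 73.7 kN (tensile)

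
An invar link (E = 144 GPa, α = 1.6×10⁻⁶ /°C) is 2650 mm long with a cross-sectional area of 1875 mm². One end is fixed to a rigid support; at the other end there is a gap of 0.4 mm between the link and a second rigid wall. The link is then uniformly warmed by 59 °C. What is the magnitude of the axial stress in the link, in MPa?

σ ≈ 0 MPa

Unrestrained expansion: δ_free = αΔT L = 1.6×10⁻⁶ × 59 × 2650 = 0.2502 mm.
This is smaller than the 0.4 mm clearance, so the link expands freely without reaching the stop — the stress is zero.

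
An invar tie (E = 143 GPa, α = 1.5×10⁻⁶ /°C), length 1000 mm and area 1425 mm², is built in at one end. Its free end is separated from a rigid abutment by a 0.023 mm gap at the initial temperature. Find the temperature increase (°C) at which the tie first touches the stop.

The gap closes when αΔT L = 0.023 mm, since the tie is still unstressed at that instant.
So ΔT = g/(αL) = 0.023/(1.5×10⁻⁶ × 1000) = 15.33 °C.

ΔT ≈ 15.3 °C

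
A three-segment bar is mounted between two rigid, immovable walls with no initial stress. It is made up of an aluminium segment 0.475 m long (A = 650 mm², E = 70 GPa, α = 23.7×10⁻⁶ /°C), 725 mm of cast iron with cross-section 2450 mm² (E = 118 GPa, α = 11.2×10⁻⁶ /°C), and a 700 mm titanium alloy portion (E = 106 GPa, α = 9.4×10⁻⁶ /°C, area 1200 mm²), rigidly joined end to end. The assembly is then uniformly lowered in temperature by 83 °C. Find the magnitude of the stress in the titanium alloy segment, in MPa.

σ ≈ 97.3 MPa (tensile)

With the walls removed the bar would change length by δ_free = Σ αᵢΔT Lᵢ = 23.7×10⁻⁶×83×475 + 11.2×10⁻⁶×83×725 + 9.4×10⁻⁶×83×700 = 2.154 mm.
The walls prevent any net length change, so an axial force P (same in every segment) develops. Compatibility: P · Σ Lᵢ/(AᵢEᵢ) = δ_free.
Σ Lᵢ/(AᵢEᵢ) = 475/(650×70×10³) + 725/(2450×118×10³) + 700/(1200×106×10³) = 1.845×10⁻⁵ mm/N.
P = 2.154 / 1.845×10⁻⁵ = 116800 N = 116.8 kN, tensile.
σ_{titanium alloy} = P / A = 116800 / 1200 = 97.31 MPa.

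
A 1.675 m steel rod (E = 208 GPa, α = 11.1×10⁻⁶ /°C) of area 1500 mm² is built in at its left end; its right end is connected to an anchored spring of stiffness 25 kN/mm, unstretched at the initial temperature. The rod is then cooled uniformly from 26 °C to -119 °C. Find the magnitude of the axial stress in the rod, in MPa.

The unrestrained thermal change is αΔT L = 11.1×10⁻⁶ × 145 × 1675 = 2.696 mm.
With a force P in the spring, the elastic change of the rod is PL/(AE) and that of the spring is P/k; compatibility requires their sum to equal δ_free.
So P = δ_free / [L/(AE) + 1/k] = 2.696 / [ 1675/(1500×208×10³) + 1/(25×10³) ].
P = 2.696 / 4.537×10⁻⁵ = 59420 N.
σ = P/A = 59420/1500 = 39.61 MPa.

σ ≈ 39.6 MPa (tensile)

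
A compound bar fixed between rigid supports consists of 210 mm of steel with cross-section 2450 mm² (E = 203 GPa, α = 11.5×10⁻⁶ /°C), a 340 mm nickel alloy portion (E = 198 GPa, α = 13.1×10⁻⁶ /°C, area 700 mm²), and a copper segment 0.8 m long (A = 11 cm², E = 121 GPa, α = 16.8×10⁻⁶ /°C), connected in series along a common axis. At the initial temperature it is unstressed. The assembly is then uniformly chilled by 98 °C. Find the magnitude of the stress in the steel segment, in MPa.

σ ≈ 91.4 MPa (tensile)

If the supports were absent, the total length change would be Σ αᵢΔT Lᵢ = 11.5×10⁻⁶×98×210 + 13.1×10⁻⁶×98×340 + 16.8×10⁻⁶×98×800 = 1.99 mm.
Since the ends are fixed, an axial force P builds up, equal in every segment, with P · Σ Lᵢ/(AᵢEᵢ) = δ_free.
The series flexibility is Σ Lᵢ/(AᵢEᵢ) = 210/(2450×203×10³) + 340/(700×198×10³) + 800/(1100×121×10³) = 8.886×10⁻⁶ mm/N.
P = 1.99 / 8.886×10⁻⁶ = 224000 N = 224 kN, tensile.
σ_{steel} = P / A = 224000 / 2450 = 91.42 MPa.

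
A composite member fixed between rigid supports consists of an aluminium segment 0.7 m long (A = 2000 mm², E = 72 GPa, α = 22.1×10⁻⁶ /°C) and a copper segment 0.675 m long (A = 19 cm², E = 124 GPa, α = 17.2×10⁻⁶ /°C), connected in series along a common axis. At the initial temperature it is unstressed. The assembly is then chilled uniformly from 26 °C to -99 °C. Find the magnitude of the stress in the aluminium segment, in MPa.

With the walls removed the bar would change length by δ_free = Σ αᵢΔT Lᵢ = 22.1×10⁻⁶×125×700 + 17.2×10⁻⁶×125×675 = 3.385 mm.
The rigid supports impose zero overall length change; the single axial force P common to all segments must satisfy P Σ Lᵢ/(AᵢEᵢ) = δ_free.
The series flexibility is Σ Lᵢ/(AᵢEᵢ) = 700/(2000×72×10³) + 675/(1900×124×10³) = 7.726×10⁻⁶ mm/N.
P = 3.385 / 7.726×10⁻⁶ = 438100 N = 438.1 kN, tensile.
σ_{aluminium} = P / A = 438100 / 2000 = 219.1 MPa.

σ ≈ 219 MPa (tensile)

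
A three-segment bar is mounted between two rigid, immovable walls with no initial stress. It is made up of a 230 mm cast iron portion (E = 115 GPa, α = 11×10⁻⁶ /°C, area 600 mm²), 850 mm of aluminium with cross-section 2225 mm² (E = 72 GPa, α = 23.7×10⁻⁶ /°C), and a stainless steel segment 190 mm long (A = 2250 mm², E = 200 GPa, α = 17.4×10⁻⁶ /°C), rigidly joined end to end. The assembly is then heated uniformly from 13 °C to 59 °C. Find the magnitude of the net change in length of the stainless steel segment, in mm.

|ΔL| ≈ 0.0964 mm

Free thermal expansion of the whole bar: Σ αᵢΔT Lᵢ = 11×10⁻⁶×46×230 + 23.7×10⁻⁶×46×850 + 17.4×10⁻⁶×46×190 = 1.195 mm.
The rigid supports impose zero overall length change; the single axial force P common to all segments must satisfy P Σ Lᵢ/(AᵢEᵢ) = δ_free.
The series flexibility is Σ Lᵢ/(AᵢEᵢ) = 230/(600×115×10³) + 850/(2225×72×10³) + 190/(2250×200×10³) = 9.061×10⁻⁶ mm/N.
So P = 1.195 / 9.061×10⁻⁶ = 131.9 kN, compressive.
For the stainless steel segment, free thermal change = 17.4×10⁻⁶×46×190 = 0.1521 mm and elastic change from P = 131900×190/(2250×200×10³) = 0.05569 mm; these oppose, so the net change is 0.0964 mm (segment lengthens).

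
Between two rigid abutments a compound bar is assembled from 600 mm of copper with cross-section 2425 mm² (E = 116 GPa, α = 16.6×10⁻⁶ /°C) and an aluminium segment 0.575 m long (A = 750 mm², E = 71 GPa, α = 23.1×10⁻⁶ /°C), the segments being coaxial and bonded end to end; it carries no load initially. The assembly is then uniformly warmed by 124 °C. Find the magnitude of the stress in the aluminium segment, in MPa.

σ ≈ 297 MPa (compressive)

If the supports were absent, the total length change would be Σ αᵢΔT Lᵢ = 16.6×10⁻⁶×124×600 + 23.1×10⁻⁶×124×575 = 2.882 mm.
Since the ends are fixed, an axial force P builds up, equal in every segment, with P · Σ Lᵢ/(AᵢEᵢ) = δ_free.
Σ Lᵢ/(AᵢEᵢ) = 600/(2425×116×10³) + 575/(750×71×10³) = 1.293×10⁻⁵ mm/N.
Hence P = δ_free / Σ(L/AE) = 2.882/1.293×10⁻⁵ = 222.9 kN (compressive).
σ_{aluminium} = P / A = 222900 / 750 = 297.2 MPa.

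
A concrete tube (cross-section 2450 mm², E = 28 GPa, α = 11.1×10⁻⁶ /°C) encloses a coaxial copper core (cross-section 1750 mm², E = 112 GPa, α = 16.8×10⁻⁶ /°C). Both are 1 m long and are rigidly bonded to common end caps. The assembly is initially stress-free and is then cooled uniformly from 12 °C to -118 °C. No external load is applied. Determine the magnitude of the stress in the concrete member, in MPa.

σ ≈ 15.4 MPa (compressive)

Both members must finish at the same length. With the larger α, the copper tends to over-contract; the plates restrain it, putting the copper in tension and the concrete in compression. With no external load the two internal forces are equal and opposite, magnitude P.
Equating the net (thermal + elastic) strains gives |α₁ − α₂|·ΔT = P·[1/(A₁E₁) + 1/(A₂E₂)].
|α₁ − α₂|·ΔT = 5.7×10⁻⁶ × 130 = 0.000741.
1/(A₁E₁) + 1/(A₂E₂) = 1/(2450×28×10³) + 1/(1750×112×10³) = 1.968×10⁻⁸ N⁻¹.
So P = 0.000741 / 1.968×10⁻⁸ = 37.65 kN.
σ_{concrete} = P/A₁ = 37650/2450 = 15.37 MPa, compressive.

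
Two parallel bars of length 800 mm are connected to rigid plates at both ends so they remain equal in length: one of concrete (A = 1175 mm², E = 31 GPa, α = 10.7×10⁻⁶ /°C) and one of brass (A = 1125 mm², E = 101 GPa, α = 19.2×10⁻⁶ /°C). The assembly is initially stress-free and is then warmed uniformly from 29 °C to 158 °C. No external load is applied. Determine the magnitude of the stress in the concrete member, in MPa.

σ ≈ 25.7 MPa (tensile)

Equilibrium of a rigid end plate with no external load gives equal and opposite internal forces ±P in the two members. Since α_{brass} > α_{concrete}, heating drives the brass into compression and the concrete into tension.
Compatibility of the two members (thermal + elastic change equal): (α₁ − α₂)ΔT = P·[1/(A₁E₁) + 1/(A₂E₂)].
|α₁ − α₂|·ΔT = 8.5×10⁻⁶ × 129 = 0.001097.
1/(A₁E₁) + 1/(A₂E₂) = 1/(1175×31×10³) + 1/(1125×101×10³) = 3.625×10⁻⁸ N⁻¹.
So P = 0.001097 / 3.625×10⁻⁸ = 30.24 kN.
σ_{concrete} = P/A₁ = 30240/1175 = 25.74 MPa, tensile.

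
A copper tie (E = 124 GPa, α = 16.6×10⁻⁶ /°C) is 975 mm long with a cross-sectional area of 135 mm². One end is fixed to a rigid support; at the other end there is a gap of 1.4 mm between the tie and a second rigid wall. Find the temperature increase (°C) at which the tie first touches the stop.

Contact occurs when the free expansion equals the gap: αΔT L = 1.4 mm.
So ΔT = g/(αL) = 1.4/(16.6×10⁻⁶ × 975) = 86.5 °C.

ΔT ≈ 86.5 °C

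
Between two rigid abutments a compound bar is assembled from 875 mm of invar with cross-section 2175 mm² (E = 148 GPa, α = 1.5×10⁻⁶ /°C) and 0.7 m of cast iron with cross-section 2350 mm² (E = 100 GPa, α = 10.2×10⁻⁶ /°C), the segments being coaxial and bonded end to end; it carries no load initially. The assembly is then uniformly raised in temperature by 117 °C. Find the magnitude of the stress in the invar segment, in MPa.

Free thermal expansion of the whole bar: Σ αᵢΔT Lᵢ = 1.5×10⁻⁶×117×875 + 10.2×10⁻⁶×117×700 = 0.9889 mm.
Since the ends are fixed, an axial force P builds up, equal in every segment, with P · Σ Lᵢ/(AᵢEᵢ) = δ_free.
The series flexibility is Σ Lᵢ/(AᵢEᵢ) = 875/(2175×148×10³) + 700/(2350×100×10³) = 5.697×10⁻⁶ mm/N.
P = 0.9889 / 5.697×10⁻⁶ = 173600 N = 173.6 kN, compressive.
σ_{invar} = P / A = 173600 / 2175 = 79.81 MPa.

σ ≈ 79.8 MPa (compressive)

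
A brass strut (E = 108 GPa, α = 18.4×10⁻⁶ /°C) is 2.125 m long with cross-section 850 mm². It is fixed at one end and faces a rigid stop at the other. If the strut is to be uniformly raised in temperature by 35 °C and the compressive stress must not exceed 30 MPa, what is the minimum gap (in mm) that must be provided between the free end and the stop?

g ≈ 0.778 mm

With no wall the strut would lengthen by αΔT L = 18.4×10⁻⁶ × 35 × 2125 = 1.368 mm.
A stress of 30 MPa corresponds to the wall pushing the strut back by σL/E = 30×2125/(108×10³) = 0.5903 mm.
The gap must absorb the remainder: g_min = 1.368 − 0.5903 = 0.7782 mm.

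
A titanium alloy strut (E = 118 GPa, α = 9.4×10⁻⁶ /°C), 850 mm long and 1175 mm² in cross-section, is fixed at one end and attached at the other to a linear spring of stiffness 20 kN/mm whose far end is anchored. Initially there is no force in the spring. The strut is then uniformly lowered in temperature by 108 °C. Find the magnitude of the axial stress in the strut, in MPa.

σ ≈ 13.1 MPa (tensile)

The unrestrained thermal change is αΔT L = 9.4×10⁻⁶ × 108 × 850 = 0.8629 mm.
With a force P in the spring, the elastic change of the strut is PL/(AE) and that of the spring is P/k; compatibility requires their sum to equal δ_free.
So P = δ_free / [L/(AE) + 1/k] = 0.8629 / [ 850/(1175×118×10³) + 1/(20×10³) ].
P = 0.8629 / 5.613×10⁻⁵ = 15370 N.
σ = P/A = 15370/1175 = 13.08 MPa.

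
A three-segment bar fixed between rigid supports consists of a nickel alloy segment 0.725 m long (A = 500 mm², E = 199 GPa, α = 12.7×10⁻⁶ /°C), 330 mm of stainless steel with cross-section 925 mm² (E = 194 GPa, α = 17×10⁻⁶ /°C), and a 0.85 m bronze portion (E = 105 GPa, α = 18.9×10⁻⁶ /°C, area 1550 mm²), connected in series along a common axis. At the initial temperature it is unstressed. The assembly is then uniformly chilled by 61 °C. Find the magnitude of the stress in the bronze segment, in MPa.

σ ≈ 84.7 MPa (tensile)

If the supports were absent, the total length change would be Σ αᵢΔT Lᵢ = 12.7×10⁻⁶×61×725 + 17×10⁻⁶×61×330 + 18.9×10⁻⁶×61×850 = 1.884 mm.
The rigid supports impose zero overall length change; the single axial force P common to all segments must satisfy P Σ Lᵢ/(AᵢEᵢ) = δ_free.
The series flexibility is Σ Lᵢ/(AᵢEᵢ) = 725/(500×199×10³) + 330/(925×194×10³) + 850/(1550×105×10³) = 1.435×10⁻⁵ mm/N.
P = 1.884 / 1.435×10⁻⁵ = 131300 N = 131.3 kN, tensile.
σ_{bronze} = P / A = 131300 / 1550 = 84.71 MPa.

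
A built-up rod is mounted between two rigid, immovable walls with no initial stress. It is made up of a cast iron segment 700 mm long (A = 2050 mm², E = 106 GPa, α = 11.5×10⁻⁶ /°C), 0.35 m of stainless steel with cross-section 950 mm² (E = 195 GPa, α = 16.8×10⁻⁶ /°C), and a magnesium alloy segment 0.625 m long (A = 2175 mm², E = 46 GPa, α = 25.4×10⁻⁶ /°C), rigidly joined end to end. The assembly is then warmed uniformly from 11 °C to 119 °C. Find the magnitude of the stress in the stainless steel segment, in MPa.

σ ≈ 298 MPa (compressive)

If the supports were absent, the total length change would be Σ αᵢΔT Lᵢ = 11.5×10⁻⁶×108×700 + 16.8×10⁻⁶×108×350 + 25.4×10⁻⁶×108×625 = 3.219 mm.
Since the ends are fixed, an axial force P builds up, equal in every segment, with P · Σ Lᵢ/(AᵢEᵢ) = δ_free.
Σ Lᵢ/(AᵢEᵢ) = 700/(2050×106×10³) + 350/(950×195×10³) + 625/(2175×46×10³) = 1.136×10⁻⁵ mm/N.
P = 3.219 / 1.136×10⁻⁵ = 283400 N = 283.4 kN, compressive.
σ_{stainless steel} = P / A = 283400 / 950 = 298.3 MPa.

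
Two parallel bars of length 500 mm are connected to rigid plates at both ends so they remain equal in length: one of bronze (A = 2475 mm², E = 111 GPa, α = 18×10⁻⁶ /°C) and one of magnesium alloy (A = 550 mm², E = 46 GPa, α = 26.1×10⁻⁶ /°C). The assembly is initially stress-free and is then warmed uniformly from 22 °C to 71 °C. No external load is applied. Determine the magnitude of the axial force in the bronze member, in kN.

Both members must finish at the same length. With the larger α, the magnesium alloy tends to over-expand; the plates restrain it, putting the magnesium alloy in compression and the bronze in tension. With no external load the two internal forces are equal and opposite, magnitude P.
Setting the final lengths equal and cancelling L: (α₁ − α₂)ΔT = P/(A₁E₁) + P/(A₂E₂).
|α₁ − α₂|·ΔT = 8.1×10⁻⁶ × 49 = 0.0003969.
1/(A₁E₁) + 1/(A₂E₂) = 1/(2475×111×10³) + 1/(550×46×10³) = 4.317×10⁻⁸ N⁻¹.
So P = 0.0003969 / 4.317×10⁻⁸ = 9.195 kN.

P ≈ 9.19 kN (tensile in the bronze)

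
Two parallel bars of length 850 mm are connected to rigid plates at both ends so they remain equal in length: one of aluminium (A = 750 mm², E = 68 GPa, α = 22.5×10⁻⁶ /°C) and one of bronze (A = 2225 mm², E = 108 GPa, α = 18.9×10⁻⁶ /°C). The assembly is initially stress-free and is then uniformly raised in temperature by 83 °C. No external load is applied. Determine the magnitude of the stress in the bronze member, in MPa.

Both members must finish at the same length. With the larger α, the aluminium tends to over-expand; the plates restrain it, putting the aluminium in compression and the bronze in tension. With no external load the two internal forces are equal and opposite, magnitude P.
Equating the net (thermal + elastic) strains gives |α₁ − α₂|·ΔT = P·[1/(A₁E₁) + 1/(A₂E₂)].
|α₁ − α₂|·ΔT = 3.6×10⁻⁶ × 83 = 0.0002988.
1/(A₁E₁) + 1/(A₂E₂) = 1/(750×68×10³) + 1/(2225×108×10³) = 2.377×10⁻⁸ N⁻¹.
P = 0.0002988 / 2.377×10⁻⁸ = 12570 N = 12.57 kN.
σ_{bronze} = P/A₂ = 12570/2225 = 5.65 MPa, tensile.

σ ≈ 5.65 MPa (tensile)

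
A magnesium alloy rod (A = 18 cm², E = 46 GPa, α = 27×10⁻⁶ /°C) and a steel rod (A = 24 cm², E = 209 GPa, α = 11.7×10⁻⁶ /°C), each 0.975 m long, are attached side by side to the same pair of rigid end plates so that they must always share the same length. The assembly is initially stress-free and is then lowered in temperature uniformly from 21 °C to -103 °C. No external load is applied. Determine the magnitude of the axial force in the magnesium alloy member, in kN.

P ≈ 135 kN (tensile in the magnesium alloy)

Equilibrium of a rigid end plate with no external load gives equal and opposite internal forces ±P in the two members. Since α_{magnesium alloy} > α_{steel}, cooling drives the magnesium alloy into tension and the steel into compression.
Compatibility of the two members (thermal + elastic change equal): (α₁ − α₂)ΔT = P·[1/(A₁E₁) + 1/(A₂E₂)].
|α₁ − α₂|·ΔT = 15.3×10⁻⁶ × 124 = 0.001897.
1/(A₁E₁) + 1/(A₂E₂) = 1/(1800×46×10³) + 1/(2400×209×10³) = 1.407×10⁻⁸ N⁻¹.
So P = 0.001897 / 1.407×10⁻⁸ = 134.8 kN.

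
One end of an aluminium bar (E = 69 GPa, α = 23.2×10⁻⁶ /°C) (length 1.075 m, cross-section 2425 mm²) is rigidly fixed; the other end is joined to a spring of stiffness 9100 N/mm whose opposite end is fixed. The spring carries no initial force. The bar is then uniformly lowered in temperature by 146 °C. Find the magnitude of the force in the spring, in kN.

P ≈ 31.3 kN

The unrestrained thermal change is αΔT L = 23.2×10⁻⁶ × 146 × 1075 = 3.641 mm.
Let P be the tensile force in the spring. The bar extends elastically by PL/(AE) and the spring stretches by P/k; together these equal δ_free.
So P = δ_free / [L/(AE) + 1/k] = 3.641 / [ 1075/(2425×69×10³) + 1/(9100) ].
P = 3.641 / 0.0001163 = 31310 N.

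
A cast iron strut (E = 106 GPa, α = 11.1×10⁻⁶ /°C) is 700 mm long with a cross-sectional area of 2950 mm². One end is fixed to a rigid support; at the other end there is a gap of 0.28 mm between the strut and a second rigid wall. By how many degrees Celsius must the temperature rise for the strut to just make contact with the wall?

ΔT ≈ 36 °C

Contact occurs when the free expansion equals the gap: αΔT L = 0.28 mm.
So ΔT = g/(αL) = 0.28/(11.1×10⁻⁶ × 700) = 36.04 °C.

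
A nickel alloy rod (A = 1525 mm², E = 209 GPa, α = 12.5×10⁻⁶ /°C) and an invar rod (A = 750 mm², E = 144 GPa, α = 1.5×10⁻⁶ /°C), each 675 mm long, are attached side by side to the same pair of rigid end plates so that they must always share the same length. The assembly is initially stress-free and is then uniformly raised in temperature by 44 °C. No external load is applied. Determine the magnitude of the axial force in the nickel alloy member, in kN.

P ≈ 39 kN (compressive in the nickel alloy)

Both members must finish at the same length. With the larger α, the nickel alloy tends to over-expand; the plates restrain it, putting the nickel alloy in compression and the invar in tension. With no external load the two internal forces are equal and opposite, magnitude P.
Compatibility of the two members (thermal + elastic change equal): (α₁ − α₂)ΔT = P·[1/(A₁E₁) + 1/(A₂E₂)].
|α₁ − α₂|·ΔT = 11×10⁻⁶ × 44 = 0.000484.
1/(A₁E₁) + 1/(A₂E₂) = 1/(1525×209×10³) + 1/(750×144×10³) = 1.24×10⁻⁸ N⁻¹.
So P = 0.000484 / 1.24×10⁻⁸ = 39.04 kN.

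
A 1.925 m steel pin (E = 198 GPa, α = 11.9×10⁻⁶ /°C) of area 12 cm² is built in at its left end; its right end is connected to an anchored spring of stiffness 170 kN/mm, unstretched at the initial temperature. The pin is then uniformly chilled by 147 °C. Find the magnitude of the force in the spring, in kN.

P ≈ 241 kN

Free thermal contraction: δ_free = αΔT L = 11.9×10⁻⁶ × 147 × 1925 = 3.367 mm.
With a force P in the spring, the elastic change of the pin is PL/(AE) and that of the spring is P/k; compatibility requires their sum to equal δ_free.
So P = δ_free / [L/(AE) + 1/k] = 3.367 / [ 1925/(1200×198×10³) + 1/(170×10³) ].
P = 3.367 / 1.398×10⁻⁵ = 240800 N.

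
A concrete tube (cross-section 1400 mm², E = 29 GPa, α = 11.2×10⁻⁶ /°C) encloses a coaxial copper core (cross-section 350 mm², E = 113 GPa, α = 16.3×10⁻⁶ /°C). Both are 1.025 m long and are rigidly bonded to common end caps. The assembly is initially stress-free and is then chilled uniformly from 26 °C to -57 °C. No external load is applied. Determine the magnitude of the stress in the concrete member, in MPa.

Equilibrium of a rigid end plate with no external load gives equal and opposite internal forces ±P in the two members. Since α_{copper} > α_{concrete}, cooling drives the copper into tension and the concrete into compression.
Compatibility of the two members (thermal + elastic change equal): (α₁ − α₂)ΔT = P·[1/(A₁E₁) + 1/(A₂E₂)].
|α₁ − α₂|·ΔT = 5.1×10⁻⁶ × 83 = 0.0004233.
1/(A₁E₁) + 1/(A₂E₂) = 1/(1400×29×10³) + 1/(350×113×10³) = 4.991×10⁻⁸ N⁻¹.
So P = 0.0004233 / 4.991×10⁻⁸ = 8.48 kN.
σ_{concrete} = P/A₁ = 8480/1400 = 6.057 MPa, compressive.

σ ≈ 6.06 MPa (compressive)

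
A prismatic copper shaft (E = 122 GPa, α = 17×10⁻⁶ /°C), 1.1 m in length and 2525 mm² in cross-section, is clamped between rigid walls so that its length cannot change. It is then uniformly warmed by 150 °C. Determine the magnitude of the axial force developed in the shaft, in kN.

P ≈ 786 kN (compressive)

With zero net strain, σ = E·αΔT = 122 GPa × 17×10⁻⁶ × 150 = 311.1 MPa.
Axial force P = σA = 311.1 × 2525 = 785500 N = 785.5 kN, compressive.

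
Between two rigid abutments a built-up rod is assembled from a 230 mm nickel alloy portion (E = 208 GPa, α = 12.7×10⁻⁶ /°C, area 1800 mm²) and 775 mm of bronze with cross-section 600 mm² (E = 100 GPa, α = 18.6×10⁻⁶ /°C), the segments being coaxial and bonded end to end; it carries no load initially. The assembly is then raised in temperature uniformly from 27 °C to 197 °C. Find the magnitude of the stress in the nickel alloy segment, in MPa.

σ ≈ 121 MPa (compressive)

Free thermal expansion of the whole bar: Σ αᵢΔT Lᵢ = 12.7×10⁻⁶×170×230 + 18.6×10⁻⁶×170×775 = 2.947 mm.
The walls prevent any net length change, so an axial force P (same in every segment) develops. Compatibility: P · Σ Lᵢ/(AᵢEᵢ) = δ_free.
The series flexibility is Σ Lᵢ/(AᵢEᵢ) = 230/(1800×208×10³) + 775/(600×100×10³) = 1.353×10⁻⁵ mm/N.
So P = 2.947 / 1.353×10⁻⁵ = 217.8 kN, compressive.
σ_{nickel alloy} = P / A = 217800 / 1800 = 121 MPa.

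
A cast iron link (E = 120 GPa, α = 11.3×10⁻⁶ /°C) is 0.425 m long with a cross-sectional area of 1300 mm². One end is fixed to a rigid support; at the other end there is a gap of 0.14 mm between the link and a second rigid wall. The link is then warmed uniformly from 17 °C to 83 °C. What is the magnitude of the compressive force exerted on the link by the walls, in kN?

Unrestrained expansion: δ_free = αΔT L = 11.3×10⁻⁶ × 66 × 425 = 0.317 mm.
After closing the 0.14 mm clearance, 0.317 − 0.14 = 0.177 mm of expansion remains to be suppressed by the wall.
So σ = E(δ_free − g)/L = 120×10³ × 0.177/425 = 49.97 MPa.
P = σA = 49.97 × 1300 = 64.96 kN.

P ≈ 65 kN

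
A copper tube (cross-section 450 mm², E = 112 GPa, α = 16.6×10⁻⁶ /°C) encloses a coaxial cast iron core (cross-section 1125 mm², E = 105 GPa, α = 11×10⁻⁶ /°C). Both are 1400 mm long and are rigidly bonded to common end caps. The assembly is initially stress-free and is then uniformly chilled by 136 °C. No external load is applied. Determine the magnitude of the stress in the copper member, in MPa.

The copper has the larger α, so on cooling it would change length more than the cast iron if both were free. The rigid plates force a common final length, so the copper is put into tension and the cast iron into compression, with equal and opposite forces P (no external load).
Equating the net (thermal + elastic) strains gives |α₁ − α₂|·ΔT = P·[1/(A₁E₁) + 1/(A₂E₂)].
|α₁ − α₂|·ΔT = 5.6×10⁻⁶ × 136 = 0.0007616.
1/(A₁E₁) + 1/(A₂E₂) = 1/(450×112×10³) + 1/(1125×105×10³) = 2.831×10⁻⁸ N⁻¹.
P = 0.0007616 / 2.831×10⁻⁸ = 26910 N = 26.91 kN.
σ_{copper} = P/A₁ = 26910/450 = 59.79 MPa, tensile.

σ ≈ 59.8 MPa (tensile)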